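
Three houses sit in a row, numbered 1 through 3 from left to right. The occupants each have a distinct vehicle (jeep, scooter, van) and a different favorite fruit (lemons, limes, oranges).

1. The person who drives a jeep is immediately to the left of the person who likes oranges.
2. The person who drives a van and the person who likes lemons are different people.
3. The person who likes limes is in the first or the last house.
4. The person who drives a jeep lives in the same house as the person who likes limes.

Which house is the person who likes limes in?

Clue 4 places the person who drives a jeep in house 1.
Clue 4 places the person who likes limes in house 1.
From clue 1, the person who likes oranges must be in house 2.
That leaves lemons as the favorite fruit for house 3.
By clue 2, the person who drives a van is in house 2.
House 3 vehicle: only scooter fits.
So: house 1 = jeep/limes, house 2 = van/oranges, house 3 = scooter/lemons.

1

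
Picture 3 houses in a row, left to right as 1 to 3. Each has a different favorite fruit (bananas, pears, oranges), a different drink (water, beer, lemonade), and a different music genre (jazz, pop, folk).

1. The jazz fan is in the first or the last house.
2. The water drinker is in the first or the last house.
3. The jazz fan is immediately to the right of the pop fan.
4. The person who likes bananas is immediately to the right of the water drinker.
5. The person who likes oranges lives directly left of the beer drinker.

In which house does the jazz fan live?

From clue 3, the jazz fan must be in house 3.
By clue 3, the pop fan is in house 2.
From clue 4, the person who likes bananas must be in house 2.
Clue 4: the water drinker is in house 1.
The only favorite fruit still possible for house 1 is oranges.
That leaves pears as the favorite fruit for house 3.
House 1's music genre must be folk (nothing else left).
Clue 5 places the beer drinker in house 2.
So house 3 gets lemonade for drink.
So: house 1 = oranges/water/folk, house 2 = bananas/beer/pop, house 3 = pears/lemonade/jazz.

3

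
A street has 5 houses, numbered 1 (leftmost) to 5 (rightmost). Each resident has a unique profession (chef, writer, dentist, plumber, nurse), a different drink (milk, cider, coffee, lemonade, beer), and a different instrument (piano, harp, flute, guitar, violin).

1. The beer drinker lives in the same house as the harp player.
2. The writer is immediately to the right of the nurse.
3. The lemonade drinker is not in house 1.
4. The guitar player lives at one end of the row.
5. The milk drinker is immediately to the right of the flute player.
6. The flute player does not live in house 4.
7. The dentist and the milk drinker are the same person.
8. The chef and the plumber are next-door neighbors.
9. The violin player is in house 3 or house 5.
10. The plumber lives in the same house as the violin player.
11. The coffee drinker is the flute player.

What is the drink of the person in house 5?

lemonade

House 1's profession must be nurse (nothing else left).
From clue 2, the writer must be in house 2.
That leaves plumber as the profession for house 5.
The violin player is in house 5 (clue 10).
The only profession still possible for house 3 is dentist.
House 4's profession must be chef (nothing else left).
Clue 7 places the milk drinker in house 3.
House 2's drink must be coffee (nothing else left).
That leaves guitar as the instrument for house 1.
From clue 1, the beer drinker must be in house 4.
Clue 1 places the harp player in house 4.
Clue 5: the flute player is in house 2.
House 1's drink must be cider (nothing else left).
The only drink still possible for house 5 is lemonade.
So house 3 gets piano for instrument.
So: house 1 = nurse/cider/guitar, house 2 = writer/coffee/flute, house 3 = dentist/milk/piano, house 4 = chef/beer/harp, house 5 = plumber/lemonade/violin.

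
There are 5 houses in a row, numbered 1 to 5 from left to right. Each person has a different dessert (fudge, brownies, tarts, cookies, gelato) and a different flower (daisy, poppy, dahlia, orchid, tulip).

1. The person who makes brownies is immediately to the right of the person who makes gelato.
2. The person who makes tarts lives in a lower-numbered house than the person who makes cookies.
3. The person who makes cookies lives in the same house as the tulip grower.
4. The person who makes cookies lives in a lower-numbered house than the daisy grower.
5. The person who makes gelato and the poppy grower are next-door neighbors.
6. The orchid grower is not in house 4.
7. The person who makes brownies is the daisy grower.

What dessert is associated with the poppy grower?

fudge

The person who makes brownies is narrowed to house 3 or 4 or 5; consider each.
Placing it in house 3 and house 4 leads to a contradiction, so it's in house 5.
From clue 1, the person who makes gelato must be in house 4.
Clue 7 places the daisy grower in house 5.
House 3's flower must be poppy (nothing else left).
From clue 3, the person who makes cookies must be in house 2.
Clue 3: the tulip grower is in house 2.
So house 3 gets fudge for dessert.
House 4's flower must be dahlia (nothing else left).
So house 1 gets tarts for dessert.
House 1's flower must be orchid (nothing else left).
So: house 1 = tarts/orchid, house 2 = cookies/tulip, house 3 = fudge/poppy, house 4 = gelato/dahlia, house 5 = brownies/daisy.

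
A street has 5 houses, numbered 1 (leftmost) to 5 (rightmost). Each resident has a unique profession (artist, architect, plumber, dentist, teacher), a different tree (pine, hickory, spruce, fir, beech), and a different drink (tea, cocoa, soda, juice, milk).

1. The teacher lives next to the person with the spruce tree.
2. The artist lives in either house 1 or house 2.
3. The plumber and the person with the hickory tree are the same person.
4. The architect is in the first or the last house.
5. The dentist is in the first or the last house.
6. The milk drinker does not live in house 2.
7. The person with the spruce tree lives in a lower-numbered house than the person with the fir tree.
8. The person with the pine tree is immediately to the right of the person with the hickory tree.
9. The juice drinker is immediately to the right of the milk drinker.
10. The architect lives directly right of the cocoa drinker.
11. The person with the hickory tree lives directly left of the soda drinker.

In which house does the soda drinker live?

The architect is in house 5 (clue 10).
By clue 10, the cocoa drinker is in house 4.
The only profession still possible for house 1 is dentist.
Clue 9: the juice drinker is in house 2.
From clue 9, the milk drinker must be in house 1.
The only profession still possible for house 2 is artist.
From clue 3, the plumber must be in house 4.
The person with the hickory tree is in house 4 (clue 3).
Clue 8 places the person with the pine tree in house 5.
From clue 11, the soda drinker must be in house 5.
House 3's profession must be teacher (nothing else left).
The only tree still possible for house 1 is beech.
So house 2 gets spruce for tree.
House 3 tree: only fir fits.
House 3's drink must be tea (nothing else left).
So: house 1 = dentist/beech/milk, house 2 = artist/spruce/juice, house 3 = teacher/fir/tea, house 4 = plumber/hickory/cocoa, house 5 = architect/pine/soda.

5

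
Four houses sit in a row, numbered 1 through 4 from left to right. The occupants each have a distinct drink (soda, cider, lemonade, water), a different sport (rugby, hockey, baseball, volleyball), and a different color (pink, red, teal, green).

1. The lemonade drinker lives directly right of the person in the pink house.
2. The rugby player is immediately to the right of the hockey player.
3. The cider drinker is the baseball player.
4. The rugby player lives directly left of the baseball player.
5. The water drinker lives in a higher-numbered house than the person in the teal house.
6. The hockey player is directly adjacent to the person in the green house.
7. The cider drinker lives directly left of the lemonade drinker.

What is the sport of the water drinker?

rugby

From clue 3, the cider drinker must be in house 3.
By clue 3, the baseball player is in house 3.
From clue 4, the rugby player must be in house 2.
The lemonade drinker is in house 4 (clue 7).
The only drink still possible for house 1 is soda.
That leaves water as the drink for house 2.
The only sport still possible for house 1 is hockey.
The only sport still possible for house 4 is volleyball.
So house 4 gets red for color.
The person in the pink house is in house 3 (clue 1).
The person in the teal house is in house 1 (clue 5).
The person in the green house is in house 2 (clue 6).
So: house 1 = soda/hockey/teal, house 2 = water/rugby/green, house 3 = cider/baseball/pink, house 4 = lemonade/volleyball/red.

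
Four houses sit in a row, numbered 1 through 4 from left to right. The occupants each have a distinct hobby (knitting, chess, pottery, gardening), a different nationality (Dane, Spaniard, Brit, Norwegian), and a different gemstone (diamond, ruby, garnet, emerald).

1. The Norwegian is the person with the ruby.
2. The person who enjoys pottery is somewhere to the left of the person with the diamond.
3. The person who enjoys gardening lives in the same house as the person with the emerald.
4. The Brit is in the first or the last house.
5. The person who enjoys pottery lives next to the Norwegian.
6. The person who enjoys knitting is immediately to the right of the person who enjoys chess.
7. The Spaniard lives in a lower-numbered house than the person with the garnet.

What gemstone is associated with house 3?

ruby

The Brit is narrowed to house 1 or 4; consider each.
Placing it in house 1 leads to a contradiction, so it's in house 4.
The person who enjoys chess is narrowed to house 1 or 2 or 3; consider each.
Placing it in house 1 and house 2 leads to a contradiction, so it's in house 3.
From clue 6, the person who enjoys knitting must be in house 4.
The person who enjoys gardening is narrowed to house 1 or 2; consider each.
Placing it in house 2 leads to a contradiction, so it's in house 1.
The person with the emerald is in house 1 (clue 3).
House 2 hobby: only pottery fits.
The Norwegian is in house 3 (clue 5).
The person with the ruby is in house 3 (clue 1).
That leaves garnet as the gemstone for house 2.
That leaves diamond as the gemstone for house 4.
By clue 7, the Spaniard is in house 1.
House 2's nationality must be Dane (nothing else left).
So: house 1 = gardening/Spaniard/emerald, house 2 = pottery/Dane/garnet, house 3 = chess/Norwegian/ruby, house 4 = knitting/Brit/diamond.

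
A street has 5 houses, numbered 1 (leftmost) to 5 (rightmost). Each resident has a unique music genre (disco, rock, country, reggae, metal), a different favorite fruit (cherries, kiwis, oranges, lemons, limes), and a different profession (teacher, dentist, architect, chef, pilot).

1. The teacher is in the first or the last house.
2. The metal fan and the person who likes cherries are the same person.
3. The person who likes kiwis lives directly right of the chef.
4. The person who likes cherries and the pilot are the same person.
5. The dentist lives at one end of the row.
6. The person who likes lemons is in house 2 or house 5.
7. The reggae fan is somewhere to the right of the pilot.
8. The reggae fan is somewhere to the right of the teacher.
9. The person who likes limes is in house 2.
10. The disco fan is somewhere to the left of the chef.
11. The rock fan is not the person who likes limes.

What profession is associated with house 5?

By clue 8, the teacher is in house 1.
Clue 9 places the person who likes limes in house 2.
The only profession still possible for house 5 is dentist.
So house 1 gets oranges for favorite fruit.
The only favorite fruit still possible for house 5 is lemons.
The disco fan is narrowed to house 1 or 2; consider each.
Placing it in house 2 leads to a contradiction, so it's in house 1.
House 2 music genre: only country fits.
The metal fan is narrowed to house 3 or 4; consider each.
Placing it in house 3 leads to a contradiction, so it's in house 4.
By clue 2, the person who likes cherries is in house 4.
From clue 4, the pilot must be in house 4.
Clue 7 places the reggae fan in house 5.
That leaves rock as the music genre for house 3.
The only favorite fruit still possible for house 3 is kiwis.
Clue 3 places the chef in house 2.
House 3's profession must be architect (nothing else left).
So: house 1 = disco/oranges/teacher, house 2 = country/limes/chef, house 3 = rock/kiwis/architect, house 4 = metal/cherries/pilot, house 5 = reggae/lemons/dentist.

dentist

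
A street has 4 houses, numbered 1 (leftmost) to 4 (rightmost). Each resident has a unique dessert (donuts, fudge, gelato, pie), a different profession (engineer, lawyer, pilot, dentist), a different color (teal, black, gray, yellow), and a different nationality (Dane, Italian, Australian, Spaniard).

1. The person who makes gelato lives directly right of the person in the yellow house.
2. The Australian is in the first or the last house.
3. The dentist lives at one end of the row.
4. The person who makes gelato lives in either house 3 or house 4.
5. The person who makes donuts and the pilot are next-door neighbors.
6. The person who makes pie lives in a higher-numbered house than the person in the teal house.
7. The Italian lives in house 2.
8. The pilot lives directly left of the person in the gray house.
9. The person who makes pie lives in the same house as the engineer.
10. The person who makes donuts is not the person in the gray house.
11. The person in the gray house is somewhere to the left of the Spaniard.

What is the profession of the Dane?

lawyer

Clue 7: the Italian is in house 2.
That leaves black as the color for house 4.
House 1 color: only teal fits.
The person who makes gelato is narrowed to house 3 or 4; consider each.
Placing it in house 4 leads to a contradiction, so it's in house 3.
From clue 1, the person in the yellow house must be in house 2.
House 3 color: only gray fits.
By clue 8, the pilot is in house 2.
From clue 11, the Spaniard must be in house 4.
That leaves lawyer as the profession for house 3.
So house 3 gets Dane for nationality.
The person who makes donuts is in house 1 (clue 5).
By clue 9, the person who makes pie is in house 4.
That leaves fudge as the dessert for house 2.
House 1 profession: only dentist fits.
That leaves engineer as the profession for house 4.
So house 1 gets Australian for nationality.
So: house 1 = donuts/dentist/teal/Australian, house 2 = fudge/pilot/yellow/Italian, house 3 = gelato/lawyer/gray/Dane, house 4 = pie/engineer/black/Spaniard.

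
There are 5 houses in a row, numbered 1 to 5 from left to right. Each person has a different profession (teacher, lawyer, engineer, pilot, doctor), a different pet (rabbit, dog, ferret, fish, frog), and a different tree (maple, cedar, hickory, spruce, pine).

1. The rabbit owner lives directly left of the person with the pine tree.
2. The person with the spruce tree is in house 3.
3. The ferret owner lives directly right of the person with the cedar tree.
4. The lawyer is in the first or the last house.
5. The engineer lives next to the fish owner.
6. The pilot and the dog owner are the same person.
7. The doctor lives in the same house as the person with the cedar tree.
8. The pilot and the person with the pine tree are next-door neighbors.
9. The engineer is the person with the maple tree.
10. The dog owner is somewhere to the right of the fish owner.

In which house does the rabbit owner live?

1

By clue 2, the person with the spruce tree is in house 3.
The lawyer is narrowed to house 1 or 5; consider each.
Placing it in house 1 leads to a contradiction, so it's in house 5.
The pilot is narrowed to house 3 or 4; consider each.
Placing it in house 4 leads to a contradiction, so it's in house 3.
Clue 6 places the dog owner in house 3.
House 5 tree: only hickory fits.
Clue 1: the rabbit owner is in house 1.
Clue 1: the person with the pine tree is in house 2.
That leaves fish as the pet for house 2.
So house 4 gets frog for pet.
House 5's pet must be ferret (nothing else left).
The only tree still possible for house 4 is cedar.
Clue 5: the engineer is in house 1.
By clue 7, the doctor is in house 4.
House 2's profession must be teacher (nothing else left).
So house 1 gets maple for tree.
So: house 1 = engineer/rabbit/maple, house 2 = teacher/fish/pine, house 3 = pilot/dog/spruce, house 4 = doctor/frog/cedar, house 5 = lawyer/ferret/hickory.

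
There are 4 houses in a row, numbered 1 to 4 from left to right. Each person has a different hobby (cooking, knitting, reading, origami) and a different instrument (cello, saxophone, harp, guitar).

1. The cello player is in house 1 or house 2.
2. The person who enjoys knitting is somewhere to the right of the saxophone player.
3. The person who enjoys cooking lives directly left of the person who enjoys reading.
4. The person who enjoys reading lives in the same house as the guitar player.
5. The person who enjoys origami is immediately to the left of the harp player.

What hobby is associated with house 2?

The cello player is narrowed to house 1 or 2; consider each.
Placing it in house 2 leads to a contradiction, so it's in house 1.
The person who enjoys knitting is narrowed to house 3 or 4; consider each.
Placing it in house 3 leads to a contradiction, so it's in house 4.
House 4's instrument must be harp (nothing else left).
Clue 5 places the person who enjoys origami in house 3.
The only hobby still possible for house 1 is cooking.
That leaves reading as the hobby for house 2.
The guitar player is in house 2 (clue 4).
The only instrument still possible for house 3 is saxophone.
So: house 1 = cooking/cello, house 2 = reading/guitar, house 3 = origami/saxophone, house 4 = knitting/harp.

reading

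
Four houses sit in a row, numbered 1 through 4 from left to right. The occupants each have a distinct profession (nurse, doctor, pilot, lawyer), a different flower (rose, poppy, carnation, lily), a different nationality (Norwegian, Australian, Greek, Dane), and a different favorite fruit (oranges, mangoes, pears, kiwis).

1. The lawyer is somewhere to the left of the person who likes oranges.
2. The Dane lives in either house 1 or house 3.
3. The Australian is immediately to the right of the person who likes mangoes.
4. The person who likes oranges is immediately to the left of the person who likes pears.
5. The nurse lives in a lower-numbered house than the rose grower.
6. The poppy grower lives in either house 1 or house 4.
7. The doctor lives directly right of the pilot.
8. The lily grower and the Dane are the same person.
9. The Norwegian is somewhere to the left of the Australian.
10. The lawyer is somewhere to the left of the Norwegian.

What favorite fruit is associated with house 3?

oranges

The only profession still possible for house 4 is doctor.
From clue 7, the pilot must be in house 3.
That leaves kiwis as the favorite fruit for house 1.
House 4's favorite fruit must be pears (nothing else left).
From clue 4, the person who likes oranges must be in house 3.
The only favorite fruit still possible for house 2 is mangoes.
By clue 3, the Australian is in house 3.
By clue 9, the Norwegian is in house 2.
Clue 10: the lawyer is in house 1.
So house 2 gets nurse for profession.
House 1's nationality must be Dane (nothing else left).
So house 4 gets Greek for nationality.
Clue 8 places the lily grower in house 1.
So house 2 gets carnation for flower.
The only flower still possible for house 3 is rose.
The only flower still possible for house 4 is poppy.
So: house 1 = lawyer/lily/Dane/kiwis, house 2 = nurse/carnation/Norwegian/mangoes, house 3 = pilot/rose/Australian/oranges, house 4 = doctor/poppy/Greek/pears.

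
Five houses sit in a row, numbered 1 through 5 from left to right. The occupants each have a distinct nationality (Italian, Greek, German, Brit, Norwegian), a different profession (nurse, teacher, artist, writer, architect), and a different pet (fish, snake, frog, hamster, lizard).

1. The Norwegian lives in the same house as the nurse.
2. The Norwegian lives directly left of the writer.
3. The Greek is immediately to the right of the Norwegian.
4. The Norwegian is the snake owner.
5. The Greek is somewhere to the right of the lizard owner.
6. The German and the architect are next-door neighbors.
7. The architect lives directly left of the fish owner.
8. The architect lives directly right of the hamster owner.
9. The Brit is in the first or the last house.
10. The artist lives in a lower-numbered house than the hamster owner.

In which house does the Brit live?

1

The Brit is narrowed to house 1 or 5; consider each.
Placing it in house 5 leads to a contradiction, so it's in house 1.
The architect is narrowed to house 3 or 4; consider each.
Placing it in house 3 leads to a contradiction, so it's in house 4.
By clue 7, the fish owner is in house 5.
By clue 8, the hamster owner is in house 3.
The Norwegian is in house 2 (clue 2).
By clue 2, the writer is in house 3.
The Greek is in house 3 (clue 3).
By clue 4, the snake owner is in house 2.
So house 4 gets Italian for nationality.
That leaves German as the nationality for house 5.
That leaves teacher as the profession for house 5.
House 1 pet: only lizard fits.
House 4 pet: only frog fits.
House 1's profession must be artist (nothing else left).
That leaves nurse as the profession for house 2.
So: house 1 = Brit/artist/lizard, house 2 = Norwegian/nurse/snake, house 3 = Greek/writer/hamster, house 4 = Italian/architect/frog, house 5 = German/teacher/fish.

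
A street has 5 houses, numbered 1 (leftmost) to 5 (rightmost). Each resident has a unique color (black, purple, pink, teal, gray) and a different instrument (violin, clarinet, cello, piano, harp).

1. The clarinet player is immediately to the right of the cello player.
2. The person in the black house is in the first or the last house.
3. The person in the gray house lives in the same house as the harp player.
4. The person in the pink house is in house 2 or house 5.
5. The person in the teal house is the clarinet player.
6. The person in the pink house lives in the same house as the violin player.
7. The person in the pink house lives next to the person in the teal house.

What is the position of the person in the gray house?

2

The person in the black house is narrowed to house 1 or 5; consider each.
Placing it in house 5 leads to a contradiction, so it's in house 1.
That leaves piano as the instrument for house 1.
The person in the pink house is narrowed to house 2 or 5; consider each.
Placing it in house 2 leads to a contradiction, so it's in house 5.
The violin player is in house 5 (clue 6).
Clue 7 places the person in the teal house in house 4.
From clue 5, the clarinet player must be in house 4.
By clue 1, the cello player is in house 3.
House 2 instrument: only harp fits.
The person in the gray house is in house 2 (clue 3).
So house 3 gets purple for color.
So: house 1 = black/piano, house 2 = gray/harp, house 3 = purple/cello, house 4 = teal/clarinet, house 5 = pink/violin.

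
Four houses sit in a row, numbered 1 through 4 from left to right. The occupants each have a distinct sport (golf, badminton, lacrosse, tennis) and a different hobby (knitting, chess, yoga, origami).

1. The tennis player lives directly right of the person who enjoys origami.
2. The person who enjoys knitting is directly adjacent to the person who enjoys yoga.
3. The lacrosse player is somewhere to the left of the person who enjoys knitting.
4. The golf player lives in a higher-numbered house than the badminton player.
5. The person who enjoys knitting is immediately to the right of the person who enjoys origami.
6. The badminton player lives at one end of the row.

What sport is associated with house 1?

By clue 6, the badminton player is in house 1.
That leaves chess as the hobby for house 1.
The lacrosse player is narrowed to house 2 or 3; consider each.
Placing it in house 3 leads to a contradiction, so it's in house 2.
The golf player is narrowed to house 3 or 4; consider each.
Placing it in house 3 leads to a contradiction, so it's in house 4.
The only sport still possible for house 3 is tennis.
By clue 1, the person who enjoys origami is in house 2.
From clue 5, the person who enjoys knitting must be in house 3.
So house 4 gets yoga for hobby.
So: house 1 = badminton/chess, house 2 = lacrosse/origami, house 3 = tennis/knitting, house 4 = golf/yoga.

badminton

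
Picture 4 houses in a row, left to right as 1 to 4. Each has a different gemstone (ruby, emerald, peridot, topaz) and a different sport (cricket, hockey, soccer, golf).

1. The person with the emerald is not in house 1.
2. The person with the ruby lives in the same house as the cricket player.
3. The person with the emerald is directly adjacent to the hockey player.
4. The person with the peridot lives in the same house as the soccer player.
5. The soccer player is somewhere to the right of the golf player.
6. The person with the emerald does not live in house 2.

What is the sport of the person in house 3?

golf

The person with the emerald is narrowed to house 3 or 4; consider each.
Placing it in house 4 leads to a contradiction, so it's in house 3.
So house 3 gets golf for sport.
Clue 5 places the soccer player in house 4.
So house 1 gets cricket for sport.
House 2's sport must be hockey (nothing else left).
Clue 2 places the person with the ruby in house 1.
By clue 4, the person with the peridot is in house 4.
House 2's gemstone must be topaz (nothing else left).
So: house 1 = ruby/cricket, house 2 = topaz/hockey, house 3 = emerald/golf, house 4 = peridot/soccer.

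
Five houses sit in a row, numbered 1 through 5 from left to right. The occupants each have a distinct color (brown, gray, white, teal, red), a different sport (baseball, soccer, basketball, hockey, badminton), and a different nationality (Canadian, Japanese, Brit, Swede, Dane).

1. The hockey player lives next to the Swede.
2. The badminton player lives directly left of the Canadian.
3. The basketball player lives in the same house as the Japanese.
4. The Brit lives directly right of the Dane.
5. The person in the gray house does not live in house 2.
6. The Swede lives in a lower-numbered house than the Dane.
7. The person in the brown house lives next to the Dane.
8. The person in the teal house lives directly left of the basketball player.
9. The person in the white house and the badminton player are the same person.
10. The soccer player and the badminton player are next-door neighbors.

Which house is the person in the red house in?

2

House 1 nationality: only Swede fits.
From clue 1, the hockey player must be in house 2.
House 1 sport: only baseball fits.
So house 2 gets Dane for nationality.
From clue 4, the Brit must be in house 3.
So house 2 gets red for color.
The only color still possible for house 5 is gray.
House 1 color: only brown fits.
The person in the teal house is narrowed to house 3 or 4; consider each.
Placing it in house 3 leads to a contradiction, so it's in house 4.
By clue 8, the basketball player is in house 5.
House 3's color must be white (nothing else left).
Clue 3 places the Japanese in house 5.
Clue 9 places the badminton player in house 3.
From clue 10, the soccer player must be in house 4.
The only nationality still possible for house 4 is Canadian.
So: house 1 = brown/baseball/Swede, house 2 = red/hockey/Dane, house 3 = white/badminton/Brit, house 4 = teal/soccer/Canadian, house 5 = gray/basketball/Japanese.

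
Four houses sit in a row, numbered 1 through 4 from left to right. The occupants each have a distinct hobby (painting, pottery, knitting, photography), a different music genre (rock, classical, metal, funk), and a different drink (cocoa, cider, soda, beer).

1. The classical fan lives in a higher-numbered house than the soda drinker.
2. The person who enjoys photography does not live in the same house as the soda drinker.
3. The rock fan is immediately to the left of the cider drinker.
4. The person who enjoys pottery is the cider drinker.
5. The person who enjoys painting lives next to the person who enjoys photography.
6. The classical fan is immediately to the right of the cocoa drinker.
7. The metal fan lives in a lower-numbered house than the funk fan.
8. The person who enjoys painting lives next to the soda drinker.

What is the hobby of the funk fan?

The person who enjoys pottery is narrowed to house 2 or 3 or 4; consider each.
Placing it in house 2 and house 3 leads to a contradiction, so it's in house 4.
From clue 4, the cider drinker must be in house 4.
By clue 3, the rock fan is in house 3.
That leaves metal as the music genre for house 1.
The classical fan is narrowed to house 2 or 4; consider each.
Placing it in house 2 leads to a contradiction, so it's in house 4.
Clue 6 places the cocoa drinker in house 3.
House 2's music genre must be funk (nothing else left).
The beer drinker is narrowed to house 1 or 2; consider each.
Placing it in house 1 leads to a contradiction, so it's in house 2.
House 1's drink must be soda (nothing else left).
By clue 8, the person who enjoys painting is in house 2.
The only hobby still possible for house 1 is knitting.
So house 3 gets photography for hobby.
So: house 1 = knitting/metal/soda, house 2 = painting/funk/beer, house 3 = photography/rock/cocoa, house 4 = pottery/classical/cider.

painting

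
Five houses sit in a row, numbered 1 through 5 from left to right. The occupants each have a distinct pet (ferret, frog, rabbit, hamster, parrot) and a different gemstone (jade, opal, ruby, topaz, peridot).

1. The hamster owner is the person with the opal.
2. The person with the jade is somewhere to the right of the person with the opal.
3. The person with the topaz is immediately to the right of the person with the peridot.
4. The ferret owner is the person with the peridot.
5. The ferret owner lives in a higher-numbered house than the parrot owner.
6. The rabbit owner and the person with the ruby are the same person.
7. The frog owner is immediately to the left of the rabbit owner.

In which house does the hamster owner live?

1

That leaves rabbit as the pet for house 5.
House 1's gemstone must be opal (nothing else left).
The hamster owner is in house 1 (clue 1).
Clue 6 places the person with the ruby in house 5.
The frog owner is in house 4 (clue 7).
From clue 5, the ferret owner must be in house 3.
Clue 5 places the parrot owner in house 2.
By clue 4, the person with the peridot is in house 3.
So house 2 gets jade for gemstone.
That leaves topaz as the gemstone for house 4.
So: house 1 = hamster/opal, house 2 = parrot/jade, house 3 = ferret/peridot, house 4 = frog/topaz, house 5 = rabbit/ruby.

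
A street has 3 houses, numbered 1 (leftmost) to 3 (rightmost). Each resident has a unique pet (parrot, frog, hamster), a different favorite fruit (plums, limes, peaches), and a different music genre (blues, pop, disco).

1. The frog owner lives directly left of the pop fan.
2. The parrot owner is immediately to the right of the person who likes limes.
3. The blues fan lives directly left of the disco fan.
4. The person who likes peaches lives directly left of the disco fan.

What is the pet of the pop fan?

parrot

That leaves plums as the favorite fruit for house 3.
House 1 music genre: only blues fits.
Clue 3: the disco fan is in house 2.
Clue 4: the person who likes peaches is in house 1.
So house 2 gets limes for favorite fruit.
The only music genre still possible for house 3 is pop.
From clue 1, the frog owner must be in house 2.
By clue 2, the parrot owner is in house 3.
That leaves hamster as the pet for house 1.
So: house 1 = hamster/peaches/blues, house 2 = frog/limes/disco, house 3 = parrot/plums/pop.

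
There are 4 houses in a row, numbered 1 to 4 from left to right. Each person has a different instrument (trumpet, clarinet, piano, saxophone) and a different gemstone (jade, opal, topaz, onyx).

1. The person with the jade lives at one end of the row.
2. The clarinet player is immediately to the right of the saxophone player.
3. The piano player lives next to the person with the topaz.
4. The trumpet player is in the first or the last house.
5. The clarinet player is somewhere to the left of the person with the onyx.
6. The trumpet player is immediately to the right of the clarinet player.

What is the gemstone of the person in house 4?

onyx

Clue 6: the trumpet player is in house 4.
Clue 6: the clarinet player is in house 3.
By clue 2, the saxophone player is in house 2.
By clue 5, the person with the onyx is in house 4.
That leaves piano as the instrument for house 1.
By clue 3, the person with the topaz is in house 2.
The only gemstone still possible for house 1 is jade.
House 3's gemstone must be opal (nothing else left).
So: house 1 = piano/jade, house 2 = saxophone/topaz, house 3 = clarinet/opal, house 4 = trumpet/onyx.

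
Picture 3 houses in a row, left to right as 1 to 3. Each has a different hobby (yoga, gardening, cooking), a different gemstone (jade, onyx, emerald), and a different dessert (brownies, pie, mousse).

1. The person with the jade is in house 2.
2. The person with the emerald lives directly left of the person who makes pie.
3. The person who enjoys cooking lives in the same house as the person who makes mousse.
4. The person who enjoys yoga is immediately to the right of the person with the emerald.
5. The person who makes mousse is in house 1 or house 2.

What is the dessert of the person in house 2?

pie

From clue 1, the person with the jade must be in house 2.
House 1's gemstone must be emerald (nothing else left).
So house 3 gets onyx for gemstone.
From clue 2, the person who makes pie must be in house 2.
Clue 4 places the person who enjoys yoga in house 2.
That leaves cooking as the hobby for house 1.
House 3 hobby: only gardening fits.
House 1 dessert: only mousse fits.
The only dessert still possible for house 3 is brownies.
So: house 1 = cooking/emerald/mousse, house 2 = yoga/jade/pie, house 3 = gardening/onyx/brownies.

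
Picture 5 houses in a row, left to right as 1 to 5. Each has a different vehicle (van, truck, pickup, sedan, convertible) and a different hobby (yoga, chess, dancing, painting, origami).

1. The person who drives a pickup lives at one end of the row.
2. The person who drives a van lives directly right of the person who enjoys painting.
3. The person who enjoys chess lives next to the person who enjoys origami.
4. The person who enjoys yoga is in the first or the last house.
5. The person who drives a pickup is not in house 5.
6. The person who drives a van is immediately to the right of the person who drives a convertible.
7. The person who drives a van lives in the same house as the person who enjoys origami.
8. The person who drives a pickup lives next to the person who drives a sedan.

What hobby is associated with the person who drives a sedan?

dancing

The person who drives a pickup is in house 1 (clue 5).
Clue 8: the person who drives a sedan is in house 2.
House 2's hobby must be dancing (nothing else left).
House 1's hobby must be yoga (nothing else left).
The person who drives a convertible is narrowed to house 3 or 4; consider each.
Placing it in house 4 leads to a contradiction, so it's in house 3.
By clue 6, the person who drives a van is in house 4.
Clue 7: the person who enjoys origami is in house 4.
House 5 vehicle: only truck fits.
So house 5 gets chess for hobby.
House 3's hobby must be painting (nothing else left).
So: house 1 = pickup/yoga, house 2 = sedan/dancing, house 3 = convertible/painting, house 4 = van/origami, house 5 = truck/chess.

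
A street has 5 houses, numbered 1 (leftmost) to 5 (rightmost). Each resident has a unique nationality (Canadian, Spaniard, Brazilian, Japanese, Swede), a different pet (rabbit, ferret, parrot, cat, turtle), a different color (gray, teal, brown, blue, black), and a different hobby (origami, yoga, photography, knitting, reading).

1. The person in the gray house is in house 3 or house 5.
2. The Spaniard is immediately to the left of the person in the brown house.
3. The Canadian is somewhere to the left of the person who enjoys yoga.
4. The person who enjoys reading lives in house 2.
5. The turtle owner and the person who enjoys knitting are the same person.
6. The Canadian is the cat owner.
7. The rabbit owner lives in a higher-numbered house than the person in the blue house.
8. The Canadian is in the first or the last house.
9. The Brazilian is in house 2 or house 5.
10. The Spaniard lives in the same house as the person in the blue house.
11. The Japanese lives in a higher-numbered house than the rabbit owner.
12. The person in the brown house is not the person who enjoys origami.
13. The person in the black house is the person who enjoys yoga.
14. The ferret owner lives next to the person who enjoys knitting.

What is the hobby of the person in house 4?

Clue 4 places the person who enjoys reading in house 2.
The Canadian is in house 1 (clue 8).
The cat owner is in house 1 (clue 6).
The only color still possible for house 1 is teal.
So house 2 gets blue for color.
By clue 10, the Spaniard is in house 2.
House 3's nationality must be Swede (nothing else left).
House 4 nationality: only Japanese fits.
The only nationality still possible for house 5 is Brazilian.
Clue 2: the person in the brown house is in house 3.
Clue 11 places the rabbit owner in house 3.
So house 4 gets black for color.
House 5 color: only gray fits.
Clue 13 places the person who enjoys yoga in house 4.
The only pet still possible for house 2 is parrot.
House 3's hobby must be photography (nothing else left).
House 5's hobby must be knitting (nothing else left).
From clue 5, the turtle owner must be in house 5.
From clue 14, the ferret owner must be in house 4.
So house 1 gets origami for hobby.
So: house 1 = Canadian/cat/teal/origami, house 2 = Spaniard/parrot/blue/reading, house 3 = Swede/rabbit/brown/photography, house 4 = Japanese/ferret/black/yoga, house 5 = Brazilian/turtle/gray/knitting.

yoga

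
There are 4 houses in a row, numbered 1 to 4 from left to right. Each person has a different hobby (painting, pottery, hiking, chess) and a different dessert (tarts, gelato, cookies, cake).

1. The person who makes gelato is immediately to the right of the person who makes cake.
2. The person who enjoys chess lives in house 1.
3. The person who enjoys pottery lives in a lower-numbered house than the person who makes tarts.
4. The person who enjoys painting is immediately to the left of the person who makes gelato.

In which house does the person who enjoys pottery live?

Clue 2: the person who enjoys chess is in house 1.
So house 4 gets hiking for hobby.
House 1 dessert: only cookies fits.
The only dessert still possible for house 2 is cake.
By clue 1, the person who makes gelato is in house 3.
Clue 4: the person who enjoys painting is in house 2.
The only hobby still possible for house 3 is pottery.
That leaves tarts as the dessert for house 4.
So: house 1 = chess/cookies, house 2 = painting/cake, house 3 = pottery/gelato, house 4 = hiking/tarts.

3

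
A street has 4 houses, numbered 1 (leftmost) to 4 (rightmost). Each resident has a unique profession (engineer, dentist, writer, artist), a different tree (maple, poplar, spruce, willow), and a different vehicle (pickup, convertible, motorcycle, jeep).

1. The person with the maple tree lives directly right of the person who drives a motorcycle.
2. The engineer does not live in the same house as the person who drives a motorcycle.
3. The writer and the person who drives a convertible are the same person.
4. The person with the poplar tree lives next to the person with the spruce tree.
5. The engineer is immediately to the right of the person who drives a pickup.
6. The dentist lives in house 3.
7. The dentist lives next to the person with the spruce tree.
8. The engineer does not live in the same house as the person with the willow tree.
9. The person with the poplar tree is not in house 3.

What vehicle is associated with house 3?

motorcycle

From clue 6, the dentist must be in house 3.
By clue 4, the person with the poplar tree is in house 1.
Clue 4 places the person with the spruce tree in house 2.
The engineer is narrowed to house 2 or 4; consider each.
Placing it in house 4 leads to a contradiction, so it's in house 2.
From clue 2, the person who drives a motorcycle must be in house 3.
Clue 5: the person who drives a pickup is in house 1.
Clue 1: the person with the maple tree is in house 4.
Clue 3: the writer is in house 4.
From clue 3, the person who drives a convertible must be in house 4.
The only profession still possible for house 1 is artist.
The only tree still possible for house 3 is willow.
House 2's vehicle must be jeep (nothing else left).
So: house 1 = artist/poplar/pickup, house 2 = engineer/spruce/jeep, house 3 = dentist/willow/motorcycle, house 4 = writer/maple/convertible.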